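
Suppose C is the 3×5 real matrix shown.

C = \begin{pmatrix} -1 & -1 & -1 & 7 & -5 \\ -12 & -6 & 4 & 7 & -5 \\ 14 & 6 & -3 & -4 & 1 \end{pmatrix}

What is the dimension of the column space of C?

3

Row reduce to echelon form.
R2 ← R2 − (12)·R1: [0, 6, 16, -77, 55]
R3 ← R3 + (14)·R1: [0, -8, -17, 94, -69]
R3 ← R3 + (4/3)·R2: [0, 0, 13/3, -26/3, 13/3]
Echelon form has 3 nonzero rows, so rank(C) = 3.
The column space has dimension equal to the rank: 3.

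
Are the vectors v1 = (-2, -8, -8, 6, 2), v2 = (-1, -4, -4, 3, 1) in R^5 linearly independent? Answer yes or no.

Form the matrix with these vectors as rows and row reduce.
R2 ← R2 − (1/2)·R1: [0, 0, 0, 0, 0]
1 nonzero row, so the 2 vectors span a space of dimension 1.
Since 1 < 2, the vectors are linearly dependent.

no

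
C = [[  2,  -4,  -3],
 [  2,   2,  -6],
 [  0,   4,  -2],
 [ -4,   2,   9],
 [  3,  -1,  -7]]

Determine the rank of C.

Row reduce to echelon form.
R2 ← R2 − R1: [0, 6, -3]
R4 ← R4 + (2)·R1: [0, -6, 3]
R5 ← R5 − (3/2)·R1: [0, 5, -5/2]
R3 ← R3 − (2/3)·R2: [0, 0, 0]
R4 ← R4 + R2: [0, 0, 0]
R5 ← R5 − (5/6)·R2: [0, 0, 0]
Echelon form has 2 nonzero rows, so rank(C) = 2.

2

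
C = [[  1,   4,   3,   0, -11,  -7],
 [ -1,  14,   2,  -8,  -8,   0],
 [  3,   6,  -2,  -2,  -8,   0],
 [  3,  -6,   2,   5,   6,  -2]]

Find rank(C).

Row reduce to echelon form.
R2 ← R2 + R1: [0, 18, 5, -8, -19, -7]
R3 ← R3 − (3)·R1: [0, -6, -11, -2, 25, 21]
R4 ← R4 − (3)·R1: [0, -18, -7, 5, 39, 19]
R3 ← R3 + (1/3)·R2: [0, 0, -28/3, -14/3, 56/3, 56/3]
R4 ← R4 + R2: [0, 0, -2, -3, 20, 12]
R4 ← R4 − (3/14)·R3: [0, 0, 0, -2, 16, 8]
Echelon form has 4 nonzero rows, so rank(C) = 4.

4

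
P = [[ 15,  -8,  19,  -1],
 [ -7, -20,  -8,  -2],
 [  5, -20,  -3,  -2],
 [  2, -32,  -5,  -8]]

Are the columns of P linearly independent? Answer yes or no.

yes

Row reduce P to echelon form.
R2 ← R2 + (7/15)·R1: [0, -356/15, 13/15, -37/15]
R3 ← R3 − (1/3)·R1: [0, -52/3, -28/3, -5/3]
R4 ← R4 − (2/15)·R1: [0, -464/15, -113/15, -118/15]
R3 ← R3 − (65/89)·R2: [0, 0, -887/89, 12/89]
R4 ← R4 − (116/89)·R2: [0, 0, -771/89, -414/89]
R4 ← R4 − (771/887)·R3: [0, 0, 0, -4230/887]
4 pivots among 4 columns.
Every column is a pivot column, so the columns are linearly independent.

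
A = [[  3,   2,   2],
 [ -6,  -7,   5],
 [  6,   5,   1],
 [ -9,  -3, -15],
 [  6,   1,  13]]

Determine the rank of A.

Row reduce to echelon form.
R2 ← R2 + (2)·R1: [0, -3, 9]
R3 ← R3 − (2)·R1: [0, 1, -3]
R4 ← R4 + (3)·R1: [0, 3, -9]
R5 ← R5 − (2)·R1: [0, -3, 9]
R3 ← R3 + (1/3)·R2: [0, 0, 0]
R4 ← R4 + R2: [0, 0, 0]
R5 ← R5 − R2: [0, 0, 0]
Echelon form has 2 nonzero rows, so rank(A) = 2.

2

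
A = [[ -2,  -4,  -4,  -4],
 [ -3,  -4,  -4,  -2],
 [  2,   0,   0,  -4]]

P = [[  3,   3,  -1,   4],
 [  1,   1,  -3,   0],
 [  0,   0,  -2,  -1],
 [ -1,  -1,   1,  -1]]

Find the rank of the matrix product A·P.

First compute AP:
[[ -6,  -6,  18,   0],
 [-11, -11,  21,  -6],
 [ 10,  10,  -6,  12]]
Now row reduce the product.
R2 ← R2 − (11/6)·R1: [0, 0, -12, -6]
R3 ← R3 + (5/3)·R1: [0, 0, 24, 12]
R3 ← R3 + (2)·R2: [0, 0, 0, 0]
2 nonzero rows, so rank(AP) = 2.

2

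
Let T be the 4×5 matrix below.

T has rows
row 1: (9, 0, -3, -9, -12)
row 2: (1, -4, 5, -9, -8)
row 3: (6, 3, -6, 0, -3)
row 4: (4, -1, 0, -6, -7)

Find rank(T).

Row reduce to echelon form.
R2 ← R2 − (1/9)·R1: [0, -4, 16/3, -8, -20/3]
R3 ← R3 − (2/3)·R1: [0, 3, -4, 6, 5]
R4 ← R4 − (4/9)·R1: [0, -1, 4/3, -2, -5/3]
R3 ← R3 + (3/4)·R2: [0, 0, 0, 0, 0]
R4 ← R4 − (1/4)·R2: [0, 0, 0, 0, 0]
Echelon form has 2 nonzero rows, so rank(T) = 2.

2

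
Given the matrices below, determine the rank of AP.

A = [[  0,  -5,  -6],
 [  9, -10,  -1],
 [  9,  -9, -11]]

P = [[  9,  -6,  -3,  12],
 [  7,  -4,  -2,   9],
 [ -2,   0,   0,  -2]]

First compute AP:
[[-23,  20,  10, -33],
 [ 13, -14,  -7,  20],
 [ 40, -18,  -9,  49]]
Now row reduce the product.
R2 ← R2 + (13/23)·R1: [0, -62/23, -31/23, 31/23]
R3 ← R3 + (40/23)·R1: [0, 386/23, 193/23, -193/23]
R3 ← R3 + (193/31)·R2: [0, 0, 0, 0]
2 nonzero rows, so rank(AP) = 2.

2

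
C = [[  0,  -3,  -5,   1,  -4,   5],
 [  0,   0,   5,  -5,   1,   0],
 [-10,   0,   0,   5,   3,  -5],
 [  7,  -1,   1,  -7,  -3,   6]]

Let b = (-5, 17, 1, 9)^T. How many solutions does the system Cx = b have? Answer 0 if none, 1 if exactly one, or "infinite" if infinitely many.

infinite

Row reduce the augmented matrix [C | b].
Swap R1 ↔ R3
R4 ← R4 + (7/10)·R1: [0, -1, 1, -7/2, -9/10, 5/2, 97/10]
Swap R2 ↔ R3
R4 ← R4 − (1/3)·R2: [0, 0, 8/3, -23/6, 13/30, 5/6, 341/30]
R4 ← R4 − (8/15)·R3: [0, 0, 0, -7/6, -1/10, 5/6, 23/10]
The echelon form has 4 nonzero rows, and every pivot lies in the first 6 columns, so rank(C) = rank([C|b]) = 4.
The system is consistent.
rank = 4 < 6 unknowns, so there are infinitely many solutions.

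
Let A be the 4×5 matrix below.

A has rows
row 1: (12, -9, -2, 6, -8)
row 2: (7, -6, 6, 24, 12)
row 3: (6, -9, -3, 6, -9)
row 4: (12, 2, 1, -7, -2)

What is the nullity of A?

Row reduce to echelon form.
R2 ← R2 − (7/12)·R1: [0, -3/4, 43/6, 41/2, 50/3]
R3 ← R3 − (1/2)·R1: [0, -9/2, -2, 3, -5]
R4 ← R4 − R1: [0, 11, 3, -13, 6]
R3 ← R3 − (6)·R2: [0, 0, -45, -120, -105]
R4 ← R4 + (44/3)·R2: [0, 0, 973/9, 863/3, 2254/9]
R4 ← R4 + (973/405)·R3: [0, 0, 0, -17/27, -49/27]
4 nonzero rows, so rank(A) = 4.
A has 5 columns; by rank–nullity, nullity = 5 − 4 = 1.

1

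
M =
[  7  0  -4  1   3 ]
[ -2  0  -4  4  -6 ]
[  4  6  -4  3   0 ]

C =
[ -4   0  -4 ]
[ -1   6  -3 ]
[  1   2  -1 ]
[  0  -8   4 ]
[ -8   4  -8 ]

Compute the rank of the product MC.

3

First compute MC:
[[-56,  -4, -44],
 [ 52, -64,  76],
 [-26,   4, -18]]
Now row reduce the product.
R2 ← R2 + (13/14)·R1: [0, -474/7, 246/7]
R3 ← R3 − (13/28)·R1: [0, 41/7, 17/7]
R3 ← R3 + (41/474)·R2: [0, 0, 432/79]
3 nonzero rows, so rank(MC) = 3.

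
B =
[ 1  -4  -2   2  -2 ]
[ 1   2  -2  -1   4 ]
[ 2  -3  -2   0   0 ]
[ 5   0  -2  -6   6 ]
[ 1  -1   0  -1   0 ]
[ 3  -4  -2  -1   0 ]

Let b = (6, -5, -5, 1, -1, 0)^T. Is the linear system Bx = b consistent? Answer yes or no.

Row reduce the augmented matrix [B | b].
R2 ← R2 − R1: [0, 6, 0, -3, 6, -11]
R3 ← R3 − (2)·R1: [0, 5, 2, -4, 4, -17]
R4 ← R4 − (5)·R1: [0, 20, 8, -16, 16, -29]
R5 ← R5 − R1: [0, 3, 2, -3, 2, -7]
R6 ← R6 − (3)·R1: [0, 8, 4, -7, 6, -18]
R3 ← R3 − (5/6)·R2: [0, 0, 2, -3/2, -1, -47/6]
R4 ← R4 − (10/3)·R2: [0, 0, 8, -6, -4, 23/3]
R5 ← R5 − (1/2)·R2: [0, 0, 2, -3/2, -1, -3/2]
R6 ← R6 − (4/3)·R2: [0, 0, 4, -3, -2, -10/3]
R4 ← R4 − (4)·R3: [0, 0, 0, 0, 0, 39]
R5 ← R5 − R3: [0, 0, 0, 0, 0, 19/3]
R6 ← R6 − (2)·R3: [0, 0, 0, 0, 0, 37/3]
R5 ← R5 − (19/117)·R4: [0, 0, 0, 0, 0, 0]
R6 ← R6 − (37/117)·R4: [0, 0, 0, 0, 0, 0]
The echelon form has 4 nonzero rows; the last pivot sits in the augmented column, so rank(B) = 3 but rank([B|b]) = 4.
Since the ranks differ, the system is inconsistent.

no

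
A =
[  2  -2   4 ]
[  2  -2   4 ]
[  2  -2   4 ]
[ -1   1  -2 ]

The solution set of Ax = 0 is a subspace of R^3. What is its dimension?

Row reduce to echelon form.
R2 ← R2 − R1: [0, 0, 0]
R3 ← R3 − R1: [0, 0, 0]
R4 ← R4 + (1/2)·R1: [0, 0, 0]
1 nonzero row, so rank(A) = 1.
A has 3 columns; by rank–nullity, nullity = 3 − 1 = 2.

2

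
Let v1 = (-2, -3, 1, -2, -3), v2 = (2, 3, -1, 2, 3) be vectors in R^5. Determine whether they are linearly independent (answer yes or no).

Form the matrix with these vectors as rows and row reduce.
R2 ← R2 + R1: [0, 0, 0, 0, 0]
1 nonzero row, so the 2 vectors span a space of dimension 1.
Since 1 < 2, the vectors are linearly dependent.

no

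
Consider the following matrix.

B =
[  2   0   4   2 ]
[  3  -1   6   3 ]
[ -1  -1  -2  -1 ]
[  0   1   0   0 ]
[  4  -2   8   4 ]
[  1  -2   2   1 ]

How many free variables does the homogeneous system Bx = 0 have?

2

Row reduce to echelon form.
R2 ← R2 − (3/2)·R1: [0, -1, 0, 0]
R3 ← R3 + (1/2)·R1: [0, -1, 0, 0]
R5 ← R5 − (2)·R1: [0, -2, 0, 0]
R6 ← R6 − (1/2)·R1: [0, -2, 0, 0]
R3 ← R3 − R2: [0, 0, 0, 0]
R4 ← R4 + R2: [0, 0, 0, 0]
R5 ← R5 − (2)·R2: [0, 0, 0, 0]
R6 ← R6 − (2)·R2: [0, 0, 0, 0]
2 nonzero rows, so rank(B) = 2.
B has 4 columns; by rank–nullity, nullity = 4 − 2 = 2.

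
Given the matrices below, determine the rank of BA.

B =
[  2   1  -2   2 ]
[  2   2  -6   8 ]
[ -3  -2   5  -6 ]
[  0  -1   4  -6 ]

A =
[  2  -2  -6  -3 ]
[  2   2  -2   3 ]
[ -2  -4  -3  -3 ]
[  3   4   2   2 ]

First compute BA:
[[ 16,  14,  -4,   7],
 [ 44,  56,  18,  34],
 [-38, -42,  -5, -24],
 [-28, -42, -22, -27]]
Now row reduce the product.
R2 ← R2 − (11/4)·R1: [0, 35/2, 29, 59/4]
R3 ← R3 + (19/8)·R1: [0, -35/4, -29/2, -59/8]
R4 ← R4 + (7/4)·R1: [0, -35/2, -29, -59/4]
R3 ← R3 + (1/2)·R2: [0, 0, 0, 0]
R4 ← R4 + R2: [0, 0, 0, 0]
2 nonzero rows, so rank(BA) = 2.

2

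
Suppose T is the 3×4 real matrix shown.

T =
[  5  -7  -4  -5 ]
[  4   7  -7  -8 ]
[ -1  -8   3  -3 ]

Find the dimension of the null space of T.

1

Row reduce to echelon form.
R2 ← R2 − (4/5)·R1: [0, 63/5, -19/5, -4]
R3 ← R3 + (1/5)·R1: [0, -47/5, 11/5, -4]
R3 ← R3 + (47/63)·R2: [0, 0, -40/63, -440/63]
3 nonzero rows, so rank(T) = 3.
T has 4 columns; by rank–nullity, nullity = 4 − 3 = 1.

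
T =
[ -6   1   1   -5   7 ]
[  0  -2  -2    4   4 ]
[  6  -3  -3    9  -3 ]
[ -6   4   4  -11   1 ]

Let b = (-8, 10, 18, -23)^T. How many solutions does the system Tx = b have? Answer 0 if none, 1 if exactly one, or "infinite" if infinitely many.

Row reduce the augmented matrix [T | b].
R3 ← R3 + R1: [0, -2, -2, 4, 4, 10]
R4 ← R4 − R1: [0, 3, 3, -6, -6, -15]
R3 ← R3 − R2: [0, 0, 0, 0, 0, 0]
R4 ← R4 + (3/2)·R2: [0, 0, 0, 0, 0, 0]
The echelon form has 2 nonzero rows, and every pivot lies in the first 5 columns, so rank(T) = rank([T|b]) = 2.
The system is consistent.
rank = 2 < 5 unknowns, so there are infinitely many solutions.

infinite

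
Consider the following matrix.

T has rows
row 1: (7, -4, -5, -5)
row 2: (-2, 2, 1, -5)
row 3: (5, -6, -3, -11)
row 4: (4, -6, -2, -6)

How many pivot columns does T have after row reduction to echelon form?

3

Row reduce to echelon form.
R2 ← R2 + (2/7)·R1: [0, 6/7, -3/7, -45/7]
R3 ← R3 − (5/7)·R1: [0, -22/7, 4/7, -52/7]
R4 ← R4 − (4/7)·R1: [0, -26/7, 6/7, -22/7]
R3 ← R3 + (11/3)·R2: [0, 0, -1, -31]
R4 ← R4 + (13/3)·R2: [0, 0, -1, -31]
R4 ← R4 − R3: [0, 0, 0, 0]
Echelon form has 3 nonzero rows, so rank(T) = 3.
Each nonzero row contributes one pivot column: 3 pivot columns.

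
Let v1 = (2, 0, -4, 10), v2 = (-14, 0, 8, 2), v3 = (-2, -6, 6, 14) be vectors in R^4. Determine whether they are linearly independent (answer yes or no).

Form the matrix with these vectors as rows and row reduce.
R2 ← R2 + (7)·R1: [0, 0, -20, 72]
R3 ← R3 + R1: [0, -6, 2, 24]
Swap R2 ↔ R3
3 nonzero rows, so the 3 vectors span a space of dimension 3.
Since 3 = 3, the vectors are linearly independent.

yes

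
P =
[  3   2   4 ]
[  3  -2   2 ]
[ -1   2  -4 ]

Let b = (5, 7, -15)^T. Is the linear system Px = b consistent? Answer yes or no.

Row reduce the augmented matrix [P | b].
R2 ← R2 − R1: [0, -4, -2, 2]
R3 ← R3 + (1/3)·R1: [0, 8/3, -8/3, -40/3]
R3 ← R3 + (2/3)·R2: [0, 0, -4, -12]
The echelon form has 3 nonzero rows, and every pivot lies in the first 3 columns, so rank(P) = rank([P|b]) = 3.
The system is consistent.

yes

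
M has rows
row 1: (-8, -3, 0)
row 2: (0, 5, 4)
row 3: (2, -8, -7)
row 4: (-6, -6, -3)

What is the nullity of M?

1

Row reduce to echelon form.
R3 ← R3 + (1/4)·R1: [0, -35/4, -7]
R4 ← R4 − (3/4)·R1: [0, -15/4, -3]
R3 ← R3 + (7/4)·R2: [0, 0, 0]
R4 ← R4 + (3/4)·R2: [0, 0, 0]
2 nonzero rows, so rank(M) = 2.
M has 3 columns; by rank–nullity, nullity = 3 − 2 = 1.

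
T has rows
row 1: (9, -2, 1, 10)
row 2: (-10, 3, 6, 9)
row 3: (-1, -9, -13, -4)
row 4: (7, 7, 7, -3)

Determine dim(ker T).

0

Row reduce to echelon form.
R2 ← R2 + (10/9)·R1: [0, 7/9, 64/9, 181/9]
R3 ← R3 + (1/9)·R1: [0, -83/9, -116/9, -26/9]
R4 ← R4 − (7/9)·R1: [0, 77/9, 56/9, -97/9]
R3 ← R3 + (83/7)·R2: [0, 0, 500/7, 1649/7]
R4 ← R4 − (11)·R2: [0, 0, -72, -232]
R4 ← R4 + (126/125)·R3: [0, 0, 0, 682/125]
4 nonzero rows, so rank(T) = 4.
T has 4 columns; by rank–nullity, nullity = 4 − 4 = 0.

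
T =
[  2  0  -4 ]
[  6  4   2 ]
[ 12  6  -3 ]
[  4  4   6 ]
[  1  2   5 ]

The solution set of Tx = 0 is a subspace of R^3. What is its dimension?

1

Row reduce to echelon form.
R2 ← R2 − (3)·R1: [0, 4, 14]
R3 ← R3 − (6)·R1: [0, 6, 21]
R4 ← R4 − (2)·R1: [0, 4, 14]
R5 ← R5 − (1/2)·R1: [0, 2, 7]
R3 ← R3 − (3/2)·R2: [0, 0, 0]
R4 ← R4 − R2: [0, 0, 0]
R5 ← R5 − (1/2)·R2: [0, 0, 0]
2 nonzero rows, so rank(T) = 2.
T has 3 columns; by rank–nullity, nullity = 3 − 2 = 1.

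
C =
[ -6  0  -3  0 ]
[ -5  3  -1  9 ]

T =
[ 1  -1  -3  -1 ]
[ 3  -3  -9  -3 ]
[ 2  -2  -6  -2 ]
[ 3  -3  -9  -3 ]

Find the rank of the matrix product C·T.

First compute CT:
[[-12,  12,  36,  12],
 [ 29, -29, -87, -29]]
Now row reduce the product.
R2 ← R2 + (29/12)·R1: [0, 0, 0, 0]
1 nonzero row, so rank(CT) = 1.

1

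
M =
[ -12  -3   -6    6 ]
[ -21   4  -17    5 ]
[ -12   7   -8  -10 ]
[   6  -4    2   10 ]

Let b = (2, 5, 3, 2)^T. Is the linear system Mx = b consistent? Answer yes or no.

Row reduce the augmented matrix [M | b].
R2 ← R2 − (7/4)·R1: [0, 37/4, -13/2, -11/2, 3/2]
R3 ← R3 − R1: [0, 10, -2, -16, 1]
R4 ← R4 + (1/2)·R1: [0, -11/2, -1, 13, 3]
R3 ← R3 − (40/37)·R2: [0, 0, 186/37, -372/37, -23/37]
R4 ← R4 + (22/37)·R2: [0, 0, -180/37, 360/37, 144/37]
R4 ← R4 + (30/31)·R3: [0, 0, 0, 0, 102/31]
The echelon form has 4 nonzero rows; the last pivot sits in the augmented column, so rank(M) = 3 but rank([M|b]) = 4.
Since the ranks differ, the system is inconsistent.

no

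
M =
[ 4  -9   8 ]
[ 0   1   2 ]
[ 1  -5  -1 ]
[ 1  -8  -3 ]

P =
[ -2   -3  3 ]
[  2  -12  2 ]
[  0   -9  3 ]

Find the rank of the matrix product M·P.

2

First compute MP:
[[-26,  24,  18],
 [  2, -30,   8],
 [-12,  66, -10],
 [-18, 120, -22]]
Now row reduce the product.
R2 ← R2 + (1/13)·R1: [0, -366/13, 122/13]
R3 ← R3 − (6/13)·R1: [0, 714/13, -238/13]
R4 ← R4 − (9/13)·R1: [0, 1344/13, -448/13]
R3 ← R3 + (119/61)·R2: [0, 0, 0]
R4 ← R4 + (224/61)·R2: [0, 0, 0]
2 nonzero rows, so rank(MP) = 2.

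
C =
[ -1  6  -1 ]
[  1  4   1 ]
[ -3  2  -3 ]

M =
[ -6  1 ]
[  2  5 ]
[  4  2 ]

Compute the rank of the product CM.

First compute CM:
[[ 14,  27],
 [  6,  23],
 [ 10,   1]]
Now row reduce the product.
R2 ← R2 − (3/7)·R1: [0, 80/7]
R3 ← R3 − (5/7)·R1: [0, -128/7]
R3 ← R3 + (8/5)·R2: [0, 0]
2 nonzero rows, so rank(CM) = 2.

2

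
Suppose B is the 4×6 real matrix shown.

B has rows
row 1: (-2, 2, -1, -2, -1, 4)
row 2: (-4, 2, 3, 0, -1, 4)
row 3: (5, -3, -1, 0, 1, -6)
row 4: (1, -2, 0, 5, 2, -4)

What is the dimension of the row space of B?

3

Row reduce to echelon form.
R2 ← R2 − (2)·R1: [0, -2, 5, 4, 1, -4]
R3 ← R3 + (5/2)·R1: [0, 2, -7/2, -5, -3/2, 4]
R4 ← R4 + (1/2)·R1: [0, -1, -1/2, 4, 3/2, -2]
R3 ← R3 + R2: [0, 0, 3/2, -1, -1/2, 0]
R4 ← R4 − (1/2)·R2: [0, 0, -3, 2, 1, 0]
R4 ← R4 + (2)·R3: [0, 0, 0, 0, 0, 0]
Echelon form has 3 nonzero rows, so rank(B) = 3.
The row space has dimension equal to the rank: 3.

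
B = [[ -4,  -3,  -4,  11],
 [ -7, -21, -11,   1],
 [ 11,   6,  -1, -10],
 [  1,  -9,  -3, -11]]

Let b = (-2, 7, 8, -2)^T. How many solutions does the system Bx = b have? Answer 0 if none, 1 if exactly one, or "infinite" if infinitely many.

Row reduce the augmented matrix [B | b].
R2 ← R2 − (7/4)·R1: [0, -63/4, -4, -73/4, 21/2]
R3 ← R3 + (11/4)·R1: [0, -9/4, -12, 81/4, 5/2]
R4 ← R4 + (1/4)·R1: [0, -39/4, -4, -33/4, -5/2]
R3 ← R3 − (1/7)·R2: [0, 0, -80/7, 160/7, 1]
R4 ← R4 − (13/21)·R2: [0, 0, -32/21, 64/21, -9]
R4 ← R4 − (2/15)·R3: [0, 0, 0, 0, -137/15]
The echelon form has 4 nonzero rows; the last pivot sits in the augmented column, so rank(B) = 3 but rank([B|b]) = 4.
Since the ranks differ, the system is inconsistent.
It has no solutions.

0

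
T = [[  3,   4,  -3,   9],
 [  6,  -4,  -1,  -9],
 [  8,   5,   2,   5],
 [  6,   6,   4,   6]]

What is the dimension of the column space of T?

Row reduce to echelon form.
R2 ← R2 − (2)·R1: [0, -12, 5, -27]
R3 ← R3 − (8/3)·R1: [0, -17/3, 10, -19]
R4 ← R4 − (2)·R1: [0, -2, 10, -12]
R3 ← R3 − (17/36)·R2: [0, 0, 275/36, -25/4]
R4 ← R4 − (1/6)·R2: [0, 0, 55/6, -15/2]
R4 ← R4 − (6/5)·R3: [0, 0, 0, 0]
Echelon form has 3 nonzero rows, so rank(T) = 3.
The column space has dimension equal to the rank: 3.

3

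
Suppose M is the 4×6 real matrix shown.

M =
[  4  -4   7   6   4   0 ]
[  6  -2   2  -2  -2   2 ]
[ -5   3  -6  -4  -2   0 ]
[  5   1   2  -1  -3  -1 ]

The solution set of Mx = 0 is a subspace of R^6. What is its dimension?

3

Row reduce to echelon form.
R2 ← R2 − (3/2)·R1: [0, 4, -17/2, -11, -8, 2]
R3 ← R3 + (5/4)·R1: [0, -2, 11/4, 7/2, 3, 0]
R4 ← R4 − (5/4)·R1: [0, 6, -27/4, -17/2, -8, -1]
R3 ← R3 + (1/2)·R2: [0, 0, -3/2, -2, -1, 1]
R4 ← R4 − (3/2)·R2: [0, 0, 6, 8, 4, -4]
R4 ← R4 + (4)·R3: [0, 0, 0, 0, 0, 0]
3 nonzero rows, so rank(M) = 3.
M has 6 columns; by rank–nullity, nullity = 6 − 3 = 3.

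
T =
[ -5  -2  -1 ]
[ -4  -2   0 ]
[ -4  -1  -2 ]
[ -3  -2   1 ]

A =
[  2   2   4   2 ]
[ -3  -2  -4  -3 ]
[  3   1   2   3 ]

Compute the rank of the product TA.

2

First compute TA:
[[ -7,  -7, -14,  -7],
 [ -2,  -4,  -8,  -2],
 [-11,  -8, -16, -11],
 [  3,  -1,  -2,   3]]
Now row reduce the product.
R2 ← R2 − (2/7)·R1: [0, -2, -4, 0]
R3 ← R3 − (11/7)·R1: [0, 3, 6, 0]
R4 ← R4 + (3/7)·R1: [0, -4, -8, 0]
R3 ← R3 + (3/2)·R2: [0, 0, 0, 0]
R4 ← R4 − (2)·R2: [0, 0, 0, 0]
2 nonzero rows, so rank(TA) = 2.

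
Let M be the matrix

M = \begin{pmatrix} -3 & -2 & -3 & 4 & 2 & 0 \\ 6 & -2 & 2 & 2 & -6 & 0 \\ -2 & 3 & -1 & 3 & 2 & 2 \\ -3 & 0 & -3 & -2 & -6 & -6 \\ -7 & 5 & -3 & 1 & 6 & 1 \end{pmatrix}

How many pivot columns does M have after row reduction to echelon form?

Row reduce to echelon form.
R2 ← R2 + (2)·R1: [0, -6, -4, 10, -2, 0]
R3 ← R3 − (2/3)·R1: [0, 13/3, 1, 1/3, 2/3, 2]
R4 ← R4 − R1: [0, 2, 0, -6, -8, -6]
R5 ← R5 − (7/3)·R1: [0, 29/3, 4, -25/3, 4/3, 1]
R3 ← R3 + (13/18)·R2: [0, 0, -17/9, 68/9, -7/9, 2]
R4 ← R4 + (1/3)·R2: [0, 0, -4/3, -8/3, -26/3, -6]
R5 ← R5 + (29/18)·R2: [0, 0, -22/9, 70/9, -17/9, 1]
R4 ← R4 − (12/17)·R3: [0, 0, 0, -8, -138/17, -126/17]
R5 ← R5 − (22/17)·R3: [0, 0, 0, -2, -15/17, -27/17]
R5 ← R5 − (1/4)·R4: [0, 0, 0, 0, 39/34, 9/34]
Echelon form has 5 nonzero rows, so rank(M) = 5.
Each nonzero row contributes one pivot column: 5 pivot columns.

5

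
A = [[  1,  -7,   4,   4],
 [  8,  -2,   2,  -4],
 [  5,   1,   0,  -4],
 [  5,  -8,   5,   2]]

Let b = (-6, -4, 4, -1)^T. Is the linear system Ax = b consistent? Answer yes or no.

Row reduce the augmented matrix [A | b].
R2 ← R2 − (8)·R1: [0, 54, -30, -36, 44]
R3 ← R3 − (5)·R1: [0, 36, -20, -24, 34]
R4 ← R4 − (5)·R1: [0, 27, -15, -18, 29]
R3 ← R3 − (2/3)·R2: [0, 0, 0, 0, 14/3]
R4 ← R4 − (1/2)·R2: [0, 0, 0, 0, 7]
R4 ← R4 − (3/2)·R3: [0, 0, 0, 0, 0]
The echelon form has 3 nonzero rows; the last pivot sits in the augmented column, so rank(A) = 2 but rank([A|b]) = 3.
Since the ranks differ, the system is inconsistent.

no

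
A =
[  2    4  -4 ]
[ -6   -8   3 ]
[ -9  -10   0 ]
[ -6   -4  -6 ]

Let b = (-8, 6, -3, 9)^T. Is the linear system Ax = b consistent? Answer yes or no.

no

Row reduce the augmented matrix [A | b].
R2 ← R2 + (3)·R1: [0, 4, -9, -18]
R3 ← R3 + (9/2)·R1: [0, 8, -18, -39]
R4 ← R4 + (3)·R1: [0, 8, -18, -15]
R3 ← R3 − (2)·R2: [0, 0, 0, -3]
R4 ← R4 − (2)·R2: [0, 0, 0, 21]
R4 ← R4 + (7)·R3: [0, 0, 0, 0]
The echelon form has 3 nonzero rows; the last pivot sits in the augmented column, so rank(A) = 2 but rank([A|b]) = 3.
Since the ranks differ, the system is inconsistent.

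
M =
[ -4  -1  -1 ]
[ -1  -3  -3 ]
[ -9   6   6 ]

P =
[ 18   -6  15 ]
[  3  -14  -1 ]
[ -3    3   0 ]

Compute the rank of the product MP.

First compute MP:
[[-72,  35, -59],
 [-18,  39, -12],
 [-162, -12, -141]]
Now row reduce the product.
R2 ← R2 − (1/4)·R1: [0, 121/4, 11/4]
R3 ← R3 − (9/4)·R1: [0, -363/4, -33/4]
R3 ← R3 + (3)·R2: [0, 0, 0]
2 nonzero rows, so rank(MP) = 2.

2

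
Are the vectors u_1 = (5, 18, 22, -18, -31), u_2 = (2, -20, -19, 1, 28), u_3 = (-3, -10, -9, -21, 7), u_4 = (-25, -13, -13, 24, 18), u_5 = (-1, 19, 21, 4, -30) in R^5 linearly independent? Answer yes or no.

Form the matrix with these vectors as rows and row reduce.
R2 ← R2 − (2/5)·R1: [0, -136/5, -139/5, 41/5, 202/5]
R3 ← R3 + (3/5)·R1: [0, 4/5, 21/5, -159/5, -58/5]
R4 ← R4 + (5)·R1: [0, 77, 97, -66, -137]
R5 ← R5 + (1/5)·R1: [0, 113/5, 127/5, 2/5, -181/5]
R3 ← R3 + (1/34)·R2: [0, 0, 115/34, -1073/34, -177/17]
R4 ← R4 + (385/136)·R2: [0, 0, 2489/136, -5819/136, -1539/68]
R5 ← R5 + (113/136)·R2: [0, 0, 313/136, 981/136, -179/68]
R4 ← R4 − (2489/460)·R3: [0, 0, 0, 14717/115, 3876/115]
R5 ← R5 − (313/460)·R3: [0, 0, 0, 3299/115, 512/115]
R5 ← R5 − (3299/14717)·R4: [0, 0, 0, 0, -45668/14717]
5 nonzero rows, so the 5 vectors span a space of dimension 5.
Since 5 = 5, the vectors are linearly independent.

yes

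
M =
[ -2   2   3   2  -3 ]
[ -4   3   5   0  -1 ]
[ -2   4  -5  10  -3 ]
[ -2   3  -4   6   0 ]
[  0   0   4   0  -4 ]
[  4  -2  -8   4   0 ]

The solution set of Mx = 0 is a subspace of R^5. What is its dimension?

2

Row reduce to echelon form.
R2 ← R2 − (2)·R1: [0, -1, -1, -4, 5]
R3 ← R3 − R1: [0, 2, -8, 8, 0]
R4 ← R4 − R1: [0, 1, -7, 4, 3]
R6 ← R6 + (2)·R1: [0, 2, -2, 8, -6]
R3 ← R3 + (2)·R2: [0, 0, -10, 0, 10]
R4 ← R4 + R2: [0, 0, -8, 0, 8]
R6 ← R6 + (2)·R2: [0, 0, -4, 0, 4]
R4 ← R4 − (4/5)·R3: [0, 0, 0, 0, 0]
R5 ← R5 + (2/5)·R3: [0, 0, 0, 0, 0]
R6 ← R6 − (2/5)·R3: [0, 0, 0, 0, 0]
3 nonzero rows, so rank(M) = 3.
M has 5 columns; by rank–nullity, nullity = 5 − 3 = 2.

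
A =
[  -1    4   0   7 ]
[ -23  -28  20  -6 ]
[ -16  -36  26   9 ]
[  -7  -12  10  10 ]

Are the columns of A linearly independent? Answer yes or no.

yes

Row reduce A to echelon form.
R2 ← R2 − (23)·R1: [0, -120, 20, -167]
R3 ← R3 − (16)·R1: [0, -100, 26, -103]
R4 ← R4 − (7)·R1: [0, -40, 10, -39]
R3 ← R3 − (5/6)·R2: [0, 0, 28/3, 217/6]
R4 ← R4 − (1/3)·R2: [0, 0, 10/3, 50/3]
R4 ← R4 − (5/14)·R3: [0, 0, 0, 15/4]
4 pivots among 4 columns.
Every column is a pivot column, so the columns are linearly independent.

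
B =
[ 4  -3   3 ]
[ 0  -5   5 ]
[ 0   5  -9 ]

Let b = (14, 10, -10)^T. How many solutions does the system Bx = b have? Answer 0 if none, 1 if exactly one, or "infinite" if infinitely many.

1

Row reduce the augmented matrix [B | b].
R3 ← R3 + R2: [0, 0, -4, 0]
The echelon form has 3 nonzero rows, and every pivot lies in the first 3 columns, so rank(B) = rank([B|b]) = 3.
The system is consistent.
rank = 3 = number of unknowns, so the solution is unique.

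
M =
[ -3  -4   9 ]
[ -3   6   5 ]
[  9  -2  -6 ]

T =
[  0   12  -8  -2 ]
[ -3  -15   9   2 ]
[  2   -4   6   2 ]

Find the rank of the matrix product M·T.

3

First compute MT:
[[ 30, -12,  42,  16],
 [ -8, -146, 108,  28],
 [ -6, 162, -126, -34]]
Now row reduce the product.
R2 ← R2 + (4/15)·R1: [0, -746/5, 596/5, 484/15]
R3 ← R3 + (1/5)·R1: [0, 798/5, -588/5, -154/5]
R3 ← R3 + (399/373)·R2: [0, 0, 3696/373, 1386/373]
3 nonzero rows, so rank(MT) = 3.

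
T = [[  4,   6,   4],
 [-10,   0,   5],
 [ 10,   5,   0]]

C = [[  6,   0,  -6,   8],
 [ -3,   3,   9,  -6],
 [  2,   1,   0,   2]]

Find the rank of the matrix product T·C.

First compute TC:
[[ 14,  22,  30,   4],
 [-50,   5,  60, -70],
 [ 45,  15, -15,  50]]
Now row reduce the product.
R2 ← R2 + (25/7)·R1: [0, 585/7, 1170/7, -390/7]
R3 ← R3 − (45/14)·R1: [0, -390/7, -780/7, 260/7]
R3 ← R3 + (2/3)·R2: [0, 0, 0, 0]
2 nonzero rows, so rank(TC) = 2.

2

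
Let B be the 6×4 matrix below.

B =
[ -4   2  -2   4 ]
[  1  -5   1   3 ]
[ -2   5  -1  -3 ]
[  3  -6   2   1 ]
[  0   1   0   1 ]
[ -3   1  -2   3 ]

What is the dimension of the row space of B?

Row reduce to echelon form.
R2 ← R2 + (1/4)·R1: [0, -9/2, 1/2, 4]
R3 ← R3 − (1/2)·R1: [0, 4, 0, -5]
R4 ← R4 + (3/4)·R1: [0, -9/2, 1/2, 4]
R6 ← R6 − (3/4)·R1: [0, -1/2, -1/2, 0]
R3 ← R3 + (8/9)·R2: [0, 0, 4/9, -13/9]
R4 ← R4 − R2: [0, 0, 0, 0]
R5 ← R5 + (2/9)·R2: [0, 0, 1/9, 17/9]
R6 ← R6 − (1/9)·R2: [0, 0, -5/9, -4/9]
R5 ← R5 − (1/4)·R3: [0, 0, 0, 9/4]
R6 ← R6 + (5/4)·R3: [0, 0, 0, -9/4]
Swap R4 ↔ R5
R6 ← R6 + R4: [0, 0, 0, 0]
Echelon form has 4 nonzero rows, so rank(B) = 4.
The row space has dimension equal to the rank: 4.

4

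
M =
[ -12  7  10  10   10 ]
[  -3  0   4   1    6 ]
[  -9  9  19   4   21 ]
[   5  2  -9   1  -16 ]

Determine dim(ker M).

1

Row reduce to echelon form.
R2 ← R2 − (1/4)·R1: [0, -7/4, 3/2, -3/2, 7/2]
R3 ← R3 − (3/4)·R1: [0, 15/4, 23/2, -7/2, 27/2]
R4 ← R4 + (5/12)·R1: [0, 59/12, -29/6, 31/6, -71/6]
R3 ← R3 + (15/7)·R2: [0, 0, 103/7, -47/7, 21]
R4 ← R4 + (59/21)·R2: [0, 0, -13/21, 20/21, -2]
R4 ← R4 + (13/309)·R3: [0, 0, 0, 69/103, -115/103]
4 nonzero rows, so rank(M) = 4.
M has 5 columns; by rank–nullity, nullity = 5 − 4 = 1.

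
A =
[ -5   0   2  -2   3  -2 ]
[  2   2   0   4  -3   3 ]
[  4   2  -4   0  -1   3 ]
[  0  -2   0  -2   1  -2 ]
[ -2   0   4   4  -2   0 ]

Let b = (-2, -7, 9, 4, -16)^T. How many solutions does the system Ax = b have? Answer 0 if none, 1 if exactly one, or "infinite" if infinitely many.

infinite

Row reduce the augmented matrix [A | b].
R2 ← R2 + (2/5)·R1: [0, 2, 4/5, 16/5, -9/5, 11/5, -39/5]
R3 ← R3 + (4/5)·R1: [0, 2, -12/5, -8/5, 7/5, 7/5, 37/5]
R5 ← R5 − (2/5)·R1: [0, 0, 16/5, 24/5, -16/5, 4/5, -76/5]
R3 ← R3 − R2: [0, 0, -16/5, -24/5, 16/5, -4/5, 76/5]
R4 ← R4 + R2: [0, 0, 4/5, 6/5, -4/5, 1/5, -19/5]
R4 ← R4 + (1/4)·R3: [0, 0, 0, 0, 0, 0, 0]
R5 ← R5 + R3: [0, 0, 0, 0, 0, 0, 0]
The echelon form has 3 nonzero rows, and every pivot lies in the first 6 columns, so rank(A) = rank([A|b]) = 3.
The system is consistent.
rank = 3 < 6 unknowns, so there are infinitely many solutions.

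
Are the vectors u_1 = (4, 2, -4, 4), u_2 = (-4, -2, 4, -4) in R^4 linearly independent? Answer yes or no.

Form the matrix with these vectors as rows and row reduce.
R2 ← R2 + R1: [0, 0, 0, 0]
1 nonzero row, so the 2 vectors span a space of dimension 1.
Since 1 < 2, the vectors are linearly dependent.

no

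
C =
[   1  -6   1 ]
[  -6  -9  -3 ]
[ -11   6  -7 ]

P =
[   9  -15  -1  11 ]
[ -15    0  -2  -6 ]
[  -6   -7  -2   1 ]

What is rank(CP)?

First compute CP:
[[ 93, -22,   9,  48],
 [ 99, 111,  30, -15],
 [-147, 214,  13, -164]]
Now row reduce the product.
R2 ← R2 − (33/31)·R1: [0, 4167/31, 633/31, -2049/31]
R3 ← R3 + (49/31)·R1: [0, 5556/31, 844/31, -2732/31]
R3 ← R3 − (4/3)·R2: [0, 0, 0, 0]
2 nonzero rows, so rank(CP) = 2.

2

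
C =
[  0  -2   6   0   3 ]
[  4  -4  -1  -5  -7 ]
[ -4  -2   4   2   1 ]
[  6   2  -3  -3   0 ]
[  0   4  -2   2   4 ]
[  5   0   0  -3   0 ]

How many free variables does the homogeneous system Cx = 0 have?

2

Row reduce to echelon form.
Swap R1 ↔ R2
R3 ← R3 + R1: [0, -6, 3, -3, -6]
R4 ← R4 − (3/2)·R1: [0, 8, -3/2, 9/2, 21/2]
R6 ← R6 − (5/4)·R1: [0, 5, 5/4, 13/4, 35/4]
R3 ← R3 − (3)·R2: [0, 0, -15, -3, -15]
R4 ← R4 + (4)·R2: [0, 0, 45/2, 9/2, 45/2]
R5 ← R5 + (2)·R2: [0, 0, 10, 2, 10]
R6 ← R6 + (5/2)·R2: [0, 0, 65/4, 13/4, 65/4]
R4 ← R4 + (3/2)·R3: [0, 0, 0, 0, 0]
R5 ← R5 + (2/3)·R3: [0, 0, 0, 0, 0]
R6 ← R6 + (13/12)·R3: [0, 0, 0, 0, 0]
3 nonzero rows, so rank(C) = 3.
C has 5 columns; by rank–nullity, nullity = 5 − 3 = 2.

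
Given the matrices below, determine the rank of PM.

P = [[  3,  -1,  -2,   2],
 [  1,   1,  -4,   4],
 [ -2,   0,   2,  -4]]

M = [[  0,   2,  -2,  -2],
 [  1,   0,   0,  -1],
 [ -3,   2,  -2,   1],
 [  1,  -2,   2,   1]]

2

First compute PM:
[[  7,  -2,   2,  -5],
 [ 17, -14,  14,  -3],
 [-10,   8,  -8,   2]]
Now row reduce the product.
R2 ← R2 − (17/7)·R1: [0, -64/7, 64/7, 64/7]
R3 ← R3 + (10/7)·R1: [0, 36/7, -36/7, -36/7]
R3 ← R3 + (9/16)·R2: [0, 0, 0, 0]
2 nonzero rows, so rank(PM) = 2.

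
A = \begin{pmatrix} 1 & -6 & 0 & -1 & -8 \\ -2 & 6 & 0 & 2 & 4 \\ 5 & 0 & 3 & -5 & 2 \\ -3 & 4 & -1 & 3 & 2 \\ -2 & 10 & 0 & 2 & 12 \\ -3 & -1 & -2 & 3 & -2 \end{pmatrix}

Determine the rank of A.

Row reduce to echelon form.
R2 ← R2 + (2)·R1: [0, -6, 0, 0, -12]
R3 ← R3 − (5)·R1: [0, 30, 3, 0, 42]
R4 ← R4 + (3)·R1: [0, -14, -1, 0, -22]
R5 ← R5 + (2)·R1: [0, -2, 0, 0, -4]
R6 ← R6 + (3)·R1: [0, -19, -2, 0, -26]
R3 ← R3 + (5)·R2: [0, 0, 3, 0, -18]
R4 ← R4 − (7/3)·R2: [0, 0, -1, 0, 6]
R5 ← R5 − (1/3)·R2: [0, 0, 0, 0, 0]
R6 ← R6 − (19/6)·R2: [0, 0, -2, 0, 12]
R4 ← R4 + (1/3)·R3: [0, 0, 0, 0, 0]
R6 ← R6 + (2/3)·R3: [0, 0, 0, 0, 0]
Echelon form has 3 nonzero rows, so rank(A) = 3.

3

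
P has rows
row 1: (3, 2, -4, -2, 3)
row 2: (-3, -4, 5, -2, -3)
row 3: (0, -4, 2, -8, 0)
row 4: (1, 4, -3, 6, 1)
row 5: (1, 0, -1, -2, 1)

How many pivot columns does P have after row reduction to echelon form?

Row reduce to echelon form.
R2 ← R2 + R1: [0, -2, 1, -4, 0]
R4 ← R4 − (1/3)·R1: [0, 10/3, -5/3, 20/3, 0]
R5 ← R5 − (1/3)·R1: [0, -2/3, 1/3, -4/3, 0]
R3 ← R3 − (2)·R2: [0, 0, 0, 0, 0]
R4 ← R4 + (5/3)·R2: [0, 0, 0, 0, 0]
R5 ← R5 − (1/3)·R2: [0, 0, 0, 0, 0]
Echelon form has 2 nonzero rows, so rank(P) = 2.
Each nonzero row contributes one pivot column: 2 pivot columns.

2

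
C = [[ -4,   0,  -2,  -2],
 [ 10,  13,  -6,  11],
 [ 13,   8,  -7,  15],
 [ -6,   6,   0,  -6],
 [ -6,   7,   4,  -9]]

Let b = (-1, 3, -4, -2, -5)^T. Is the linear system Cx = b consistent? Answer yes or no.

Row reduce the augmented matrix [C | b].
R2 ← R2 + (5/2)·R1: [0, 13, -11, 6, 1/2]
R3 ← R3 + (13/4)·R1: [0, 8, -27/2, 17/2, -29/4]
R4 ← R4 − (3/2)·R1: [0, 6, 3, -3, -1/2]
R5 ← R5 − (3/2)·R1: [0, 7, 7, -6, -7/2]
R3 ← R3 − (8/13)·R2: [0, 0, -175/26, 125/26, -393/52]
R4 ← R4 − (6/13)·R2: [0, 0, 105/13, -75/13, -19/26]
R5 ← R5 − (7/13)·R2: [0, 0, 168/13, -120/13, -49/13]
R4 ← R4 + (6/5)·R3: [0, 0, 0, 0, -49/5]
R5 ← R5 + (48/25)·R3: [0, 0, 0, 0, -457/25]
R5 ← R5 − (457/245)·R4: [0, 0, 0, 0, 0]
The echelon form has 4 nonzero rows; the last pivot sits in the augmented column, so rank(C) = 3 but rank([C|b]) = 4.
Since the ranks differ, the system is inconsistent.

no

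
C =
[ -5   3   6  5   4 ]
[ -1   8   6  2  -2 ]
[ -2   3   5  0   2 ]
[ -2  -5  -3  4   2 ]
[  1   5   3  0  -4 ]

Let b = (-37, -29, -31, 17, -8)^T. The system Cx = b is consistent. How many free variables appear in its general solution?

1

Row reduce the augmented matrix [C | b].
R2 ← R2 − (1/5)·R1: [0, 37/5, 24/5, 1, -14/5, -108/5]
R3 ← R3 − (2/5)·R1: [0, 9/5, 13/5, -2, 2/5, -81/5]
R4 ← R4 − (2/5)·R1: [0, -31/5, -27/5, 2, 2/5, 159/5]
R5 ← R5 + (1/5)·R1: [0, 28/5, 21/5, 1, -16/5, -77/5]
R3 ← R3 − (9/37)·R2: [0, 0, 53/37, -83/37, 40/37, -405/37]
R4 ← R4 + (31/37)·R2: [0, 0, -51/37, 105/37, -72/37, 507/37]
R5 ← R5 − (28/37)·R2: [0, 0, 21/37, 9/37, -40/37, 35/37]
R4 ← R4 + (51/53)·R3: [0, 0, 0, 36/53, -48/53, 168/53]
R5 ← R5 − (21/53)·R3: [0, 0, 0, 60/53, -80/53, 280/53]
R5 ← R5 − (5/3)·R4: [0, 0, 0, 0, 0, 0]
The echelon form has 4 nonzero rows, and every pivot lies in the first 5 columns, so rank(C) = rank([C|b]) = 4.
The system is consistent.
Free variables = (unknowns) − (rank) = 5 − 4 = 1.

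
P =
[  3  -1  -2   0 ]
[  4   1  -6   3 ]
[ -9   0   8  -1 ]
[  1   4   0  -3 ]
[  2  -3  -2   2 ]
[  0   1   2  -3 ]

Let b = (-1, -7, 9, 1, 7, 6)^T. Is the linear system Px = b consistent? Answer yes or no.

no

Row reduce the augmented matrix [P | b].
R2 ← R2 − (4/3)·R1: [0, 7/3, -10/3, 3, -17/3]
R3 ← R3 + (3)·R1: [0, -3, 2, -1, 6]
R4 ← R4 − (1/3)·R1: [0, 13/3, 2/3, -3, 4/3]
R5 ← R5 − (2/3)·R1: [0, -7/3, -2/3, 2, 23/3]
R3 ← R3 + (9/7)·R2: [0, 0, -16/7, 20/7, -9/7]
R4 ← R4 − (13/7)·R2: [0, 0, 48/7, -60/7, 83/7]
R5 ← R5 + R2: [0, 0, -4, 5, 2]
R6 ← R6 − (3/7)·R2: [0, 0, 24/7, -30/7, 59/7]
R4 ← R4 + (3)·R3: [0, 0, 0, 0, 8]
R5 ← R5 − (7/4)·R3: [0, 0, 0, 0, 17/4]
R6 ← R6 + (3/2)·R3: [0, 0, 0, 0, 13/2]
R5 ← R5 − (17/32)·R4: [0, 0, 0, 0, 0]
R6 ← R6 − (13/16)·R4: [0, 0, 0, 0, 0]
The echelon form has 4 nonzero rows; the last pivot sits in the augmented column, so rank(P) = 3 but rank([P|b]) = 4.
Since the ranks differ, the system is inconsistent.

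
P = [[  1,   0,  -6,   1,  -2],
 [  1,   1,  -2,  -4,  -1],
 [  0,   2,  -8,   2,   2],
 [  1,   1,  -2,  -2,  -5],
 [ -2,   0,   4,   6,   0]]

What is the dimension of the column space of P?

4

Row reduce to echelon form.
R2 ← R2 − R1: [0, 1, 4, -5, 1]
R4 ← R4 − R1: [0, 1, 4, -3, -3]
R5 ← R5 + (2)·R1: [0, 0, -8, 8, -4]
R3 ← R3 − (2)·R2: [0, 0, -16, 12, 0]
R4 ← R4 − R2: [0, 0, 0, 2, -4]
R5 ← R5 − (1/2)·R3: [0, 0, 0, 2, -4]
R5 ← R5 − R4: [0, 0, 0, 0, 0]
Echelon form has 4 nonzero rows, so rank(P) = 4.
The column space has dimension equal to the rank: 4.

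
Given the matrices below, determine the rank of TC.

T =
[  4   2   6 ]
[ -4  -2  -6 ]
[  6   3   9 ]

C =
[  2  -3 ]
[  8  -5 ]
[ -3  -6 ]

First compute TC:
[[  6, -58],
 [ -6,  58],
 [  9, -87]]
Now row reduce the product.
R2 ← R2 + R1: [0, 0]
R3 ← R3 − (3/2)·R1: [0, 0]
1 nonzero row, so rank(TC) = 1.

1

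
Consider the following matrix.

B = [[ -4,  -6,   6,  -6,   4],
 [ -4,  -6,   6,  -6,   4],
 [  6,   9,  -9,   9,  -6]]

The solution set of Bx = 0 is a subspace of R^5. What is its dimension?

Row reduce to echelon form.
R2 ← R2 − R1: [0, 0, 0, 0, 0]
R3 ← R3 + (3/2)·R1: [0, 0, 0, 0, 0]
1 nonzero row, so rank(B) = 1.
B has 5 columns; by rank–nullity, nullity = 5 − 1 = 4.

4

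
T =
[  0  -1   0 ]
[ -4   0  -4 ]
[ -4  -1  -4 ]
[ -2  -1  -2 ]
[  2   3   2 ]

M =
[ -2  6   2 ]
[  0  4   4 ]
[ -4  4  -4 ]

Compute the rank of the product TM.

2

First compute TM:
[[  0,  -4,  -4],
 [ 24, -40,   8],
 [ 24, -44,   4],
 [ 12, -24,   0],
 [-12,  32,   8]]
Now row reduce the product.
Swap R1 ↔ R2
R3 ← R3 − R1: [0, -4, -4]
R4 ← R4 − (1/2)·R1: [0, -4, -4]
R5 ← R5 + (1/2)·R1: [0, 12, 12]
R3 ← R3 − R2: [0, 0, 0]
R4 ← R4 − R2: [0, 0, 0]
R5 ← R5 + (3)·R2: [0, 0, 0]
2 nonzero rows, so rank(TM) = 2.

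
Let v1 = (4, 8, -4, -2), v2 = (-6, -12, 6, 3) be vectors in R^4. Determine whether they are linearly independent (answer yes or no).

no

Form the matrix with these vectors as rows and row reduce.
R2 ← R2 + (3/2)·R1: [0, 0, 0, 0]
1 nonzero row, so the 2 vectors span a space of dimension 1.
Since 1 < 2, the vectors are linearly dependent.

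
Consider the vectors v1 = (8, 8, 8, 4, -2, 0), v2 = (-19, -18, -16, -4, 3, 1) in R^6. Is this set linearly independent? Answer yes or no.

yes

Form the matrix with these vectors as rows and row reduce.
R2 ← R2 + (19/8)·R1: [0, 1, 3, 11/2, -7/4, 1]
2 nonzero rows, so the 2 vectors span a space of dimension 2.
Since 2 = 2, the vectors are linearly independent.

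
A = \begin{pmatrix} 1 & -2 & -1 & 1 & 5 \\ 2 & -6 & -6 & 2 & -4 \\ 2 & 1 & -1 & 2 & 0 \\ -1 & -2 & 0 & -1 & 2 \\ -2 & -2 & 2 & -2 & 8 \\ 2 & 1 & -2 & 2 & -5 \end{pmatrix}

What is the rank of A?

3

Row reduce to echelon form.
R2 ← R2 − (2)·R1: [0, -2, -4, 0, -14]
R3 ← R3 − (2)·R1: [0, 5, 1, 0, -10]
R4 ← R4 + R1: [0, -4, -1, 0, 7]
R5 ← R5 + (2)·R1: [0, -6, 0, 0, 18]
R6 ← R6 − (2)·R1: [0, 5, 0, 0, -15]
R3 ← R3 + (5/2)·R2: [0, 0, -9, 0, -45]
R4 ← R4 − (2)·R2: [0, 0, 7, 0, 35]
R5 ← R5 − (3)·R2: [0, 0, 12, 0, 60]
R6 ← R6 + (5/2)·R2: [0, 0, -10, 0, -50]
R4 ← R4 + (7/9)·R3: [0, 0, 0, 0, 0]
R5 ← R5 + (4/3)·R3: [0, 0, 0, 0, 0]
R6 ← R6 − (10/9)·R3: [0, 0, 0, 0, 0]
Echelon form has 3 nonzero rows, so rank(A) = 3.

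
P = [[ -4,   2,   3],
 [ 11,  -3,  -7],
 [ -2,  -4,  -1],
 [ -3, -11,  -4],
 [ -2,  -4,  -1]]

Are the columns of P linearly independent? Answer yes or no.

no

Row reduce P to echelon form.
R2 ← R2 + (11/4)·R1: [0, 5/2, 5/4]
R3 ← R3 − (1/2)·R1: [0, -5, -5/2]
R4 ← R4 − (3/4)·R1: [0, -25/2, -25/4]
R5 ← R5 − (1/2)·R1: [0, -5, -5/2]
R3 ← R3 + (2)·R2: [0, 0, 0]
R4 ← R4 + (5)·R2: [0, 0, 0]
R5 ← R5 + (2)·R2: [0, 0, 0]
2 pivots among 3 columns.
Only 2 < 3 pivot columns, so the columns are linearly dependent.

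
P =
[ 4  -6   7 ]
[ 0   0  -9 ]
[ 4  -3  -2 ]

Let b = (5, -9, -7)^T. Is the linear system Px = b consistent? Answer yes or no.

Row reduce the augmented matrix [P | b].
R3 ← R3 − R1: [0, 3, -9, -12]
Swap R2 ↔ R3
The echelon form has 3 nonzero rows, and every pivot lies in the first 3 columns, so rank(P) = rank([P|b]) = 3.
The system is consistent.

yes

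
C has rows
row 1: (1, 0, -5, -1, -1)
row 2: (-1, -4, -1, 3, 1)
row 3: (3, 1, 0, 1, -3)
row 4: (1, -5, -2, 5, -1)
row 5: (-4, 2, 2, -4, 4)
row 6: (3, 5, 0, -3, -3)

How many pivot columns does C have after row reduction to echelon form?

3

Row reduce to echelon form.
R2 ← R2 + R1: [0, -4, -6, 2, 0]
R3 ← R3 − (3)·R1: [0, 1, 15, 4, 0]
R4 ← R4 − R1: [0, -5, 3, 6, 0]
R5 ← R5 + (4)·R1: [0, 2, -18, -8, 0]
R6 ← R6 − (3)·R1: [0, 5, 15, 0, 0]
R3 ← R3 + (1/4)·R2: [0, 0, 27/2, 9/2, 0]
R4 ← R4 − (5/4)·R2: [0, 0, 21/2, 7/2, 0]
R5 ← R5 + (1/2)·R2: [0, 0, -21, -7, 0]
R6 ← R6 + (5/4)·R2: [0, 0, 15/2, 5/2, 0]
R4 ← R4 − (7/9)·R3: [0, 0, 0, 0, 0]
R5 ← R5 + (14/9)·R3: [0, 0, 0, 0, 0]
R6 ← R6 − (5/9)·R3: [0, 0, 0, 0, 0]
Echelon form has 3 nonzero rows, so rank(C) = 3.
Each nonzero row contributes one pivot column: 3 pivot columns.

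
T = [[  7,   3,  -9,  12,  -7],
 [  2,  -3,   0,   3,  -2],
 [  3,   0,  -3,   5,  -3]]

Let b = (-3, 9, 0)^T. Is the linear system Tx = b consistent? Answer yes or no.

Row reduce the augmented matrix [T | b].
R2 ← R2 − (2/7)·R1: [0, -27/7, 18/7, -3/7, 0, 69/7]
R3 ← R3 − (3/7)·R1: [0, -9/7, 6/7, -1/7, 0, 9/7]
R3 ← R3 − (1/3)·R2: [0, 0, 0, 0, 0, -2]
The echelon form has 3 nonzero rows; the last pivot sits in the augmented column, so rank(T) = 2 but rank([T|b]) = 3.
Since the ranks differ, the system is inconsistent.

no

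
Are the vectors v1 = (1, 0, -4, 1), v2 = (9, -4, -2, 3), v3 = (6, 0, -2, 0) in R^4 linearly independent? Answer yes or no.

yes

Form the matrix with these vectors as rows and row reduce.
R2 ← R2 − (9)·R1: [0, -4, 34, -6]
R3 ← R3 − (6)·R1: [0, 0, 22, -6]
3 nonzero rows, so the 3 vectors span a space of dimension 3.
Since 3 = 3, the vectors are linearly independent.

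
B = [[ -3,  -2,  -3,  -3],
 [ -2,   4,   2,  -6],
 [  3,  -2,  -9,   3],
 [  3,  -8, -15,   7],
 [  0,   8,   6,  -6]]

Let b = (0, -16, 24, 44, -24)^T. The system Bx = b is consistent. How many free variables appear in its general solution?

1

Row reduce the augmented matrix [B | b].
R2 ← R2 − (2/3)·R1: [0, 16/3, 4, -4, -16]
R3 ← R3 + R1: [0, -4, -12, 0, 24]
R4 ← R4 + R1: [0, -10, -18, 4, 44]
R3 ← R3 + (3/4)·R2: [0, 0, -9, -3, 12]
R4 ← R4 + (15/8)·R2: [0, 0, -21/2, -7/2, 14]
R5 ← R5 − (3/2)·R2: [0, 0, 0, 0, 0]
R4 ← R4 − (7/6)·R3: [0, 0, 0, 0, 0]
The echelon form has 3 nonzero rows, and every pivot lies in the first 4 columns, so rank(B) = rank([B|b]) = 3.
The system is consistent.
Free variables = (unknowns) − (rank) = 4 − 3 = 1.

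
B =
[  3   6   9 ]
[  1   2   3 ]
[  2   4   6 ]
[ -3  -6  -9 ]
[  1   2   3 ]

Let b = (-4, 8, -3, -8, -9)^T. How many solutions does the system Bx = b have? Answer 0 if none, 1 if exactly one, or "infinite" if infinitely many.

0

Row reduce the augmented matrix [B | b].
R2 ← R2 − (1/3)·R1: [0, 0, 0, 28/3]
R3 ← R3 − (2/3)·R1: [0, 0, 0, -1/3]
R4 ← R4 + R1: [0, 0, 0, -12]
R5 ← R5 − (1/3)·R1: [0, 0, 0, -23/3]
R3 ← R3 + (1/28)·R2: [0, 0, 0, 0]
R4 ← R4 + (9/7)·R2: [0, 0, 0, 0]
R5 ← R5 + (23/28)·R2: [0, 0, 0, 0]
The echelon form has 2 nonzero rows; the last pivot sits in the augmented column, so rank(B) = 1 but rank([B|b]) = 2.
Since the ranks differ, the system is inconsistent.
It has no solutions.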